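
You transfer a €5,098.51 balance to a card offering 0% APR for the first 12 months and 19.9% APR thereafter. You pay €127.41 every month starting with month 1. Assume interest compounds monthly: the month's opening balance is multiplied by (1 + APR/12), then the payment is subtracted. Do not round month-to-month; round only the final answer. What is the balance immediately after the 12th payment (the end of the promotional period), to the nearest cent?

Promo months 1–12 at r₀ = 0%/12 = 0; months 13+ at r₁ = 19.9%/12 = 0.0165833.
After month 12 (no interest yet): B = €5,098.51 − 12·€127.41 = €3,569.59.

€3,569.59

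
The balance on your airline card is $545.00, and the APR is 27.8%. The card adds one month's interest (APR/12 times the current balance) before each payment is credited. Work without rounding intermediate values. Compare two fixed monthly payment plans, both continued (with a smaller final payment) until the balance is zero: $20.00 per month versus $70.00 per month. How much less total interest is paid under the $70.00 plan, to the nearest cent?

$263.26

Monthly rate r = 27.8%/12 = 2.31667% = 0.0231667.
At $20.00/mo: n = ⌈−ln(1 − rB₀/P)/ln(1+r)⌉ = 44 payments (last $11.36); total interest = total paid − $545.00 = $326.36.
At $70.00/mo: 9 payments (last $48.10); total interest $63.10.
Interest saved = $326.36 − $63.10 = $263.26.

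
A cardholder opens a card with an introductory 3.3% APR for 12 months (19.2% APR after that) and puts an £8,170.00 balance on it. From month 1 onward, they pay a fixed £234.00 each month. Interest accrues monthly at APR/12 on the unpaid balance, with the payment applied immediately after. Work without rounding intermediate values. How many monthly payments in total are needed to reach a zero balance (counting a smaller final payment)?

Promo months 1–12 at r₀ = 3.3%/12 = 0.00275; months 13+ at r₁ = 19.2%/12 = 0.016.
After month 12: iterate B ← B·(1+r₀) − £234.00 for 12 months → £5,592.86.
Then at r₁ with £234.00/mo: n₂ = −ln(1 − r₁·B/P)/ln(1+r₁) ≈ 30.36 → 31 more payments.

43 months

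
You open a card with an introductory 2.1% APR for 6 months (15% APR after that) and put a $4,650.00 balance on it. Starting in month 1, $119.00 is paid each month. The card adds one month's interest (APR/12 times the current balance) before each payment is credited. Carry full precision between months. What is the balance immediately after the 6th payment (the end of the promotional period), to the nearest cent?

Promo months 1–6 at r₀ = 2.1%/12 = 0.00175; months 7+ at r₁ = 15%/12 = 0.0125.
After month 6: iterate B ← B·(1+r₀) − $119.00 for 6 months → $3,981.91.

$3,981.91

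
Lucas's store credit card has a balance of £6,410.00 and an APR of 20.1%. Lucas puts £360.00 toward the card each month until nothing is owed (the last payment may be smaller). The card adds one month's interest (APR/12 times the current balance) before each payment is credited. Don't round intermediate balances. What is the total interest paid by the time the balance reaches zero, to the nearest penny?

Monthly rate r = 20.1%/12 = 1.675% = 0.01675.
Payoff takes n = ⌈−ln(1 − rB₀/P)/ln(1+r)⌉ = ⌈21.321⌉ = 22 payments; the last is £116.20.
Total paid = 21·£360.00 + £116.20 = £7,676.20.
Total interest = total paid − principal = £7,676.20 − £6,410.00 = £1,266.20.

£1,266.20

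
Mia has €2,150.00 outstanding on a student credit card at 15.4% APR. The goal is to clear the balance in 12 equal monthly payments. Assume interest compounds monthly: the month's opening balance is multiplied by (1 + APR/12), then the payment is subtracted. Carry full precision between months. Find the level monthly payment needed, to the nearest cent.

Monthly rate r = 15.4%/12 = 1.28333% = 0.0128333.
Level-payment amortization: P = B₀·r / (1 − (1+r)^(−n)) = 2150.00·0.0128333 / (1 − 1.01283^(−12)).
Denominator 1 − (1+r)^(−12) = 0.141887618.
P = 27.5917 / 0.141887618 ≈ 194.46.

€194.46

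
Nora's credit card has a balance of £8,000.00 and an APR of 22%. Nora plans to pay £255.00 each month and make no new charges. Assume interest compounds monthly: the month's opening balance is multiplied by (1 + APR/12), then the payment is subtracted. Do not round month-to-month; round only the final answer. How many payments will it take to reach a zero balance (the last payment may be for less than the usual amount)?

48 payments

Monthly rate r = 22%/12 = 1.83333% = 0.0183333.
Recurrence: B ← B·(1+r) − £255.00.
Month 1: interest £146.67; balance after payment £7,891.67.
Month 2: interest £144.68; balance after payment £7,781.35.
Closed form: n = −ln(1 − rB₀/P)/ln(1+r) = −ln(0.42484)/ln(1.01833) ≈ 47.120, so the balance reaches zero during payment 48.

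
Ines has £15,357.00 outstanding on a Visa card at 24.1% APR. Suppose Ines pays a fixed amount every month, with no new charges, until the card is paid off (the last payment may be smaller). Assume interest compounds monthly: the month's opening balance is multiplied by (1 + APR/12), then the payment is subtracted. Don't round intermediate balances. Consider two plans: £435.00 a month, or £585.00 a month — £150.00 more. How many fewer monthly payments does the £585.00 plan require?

Monthly rate r = 24.1%/12 = 2.00833% = 0.0200833.
At £435.00/mo: n = ⌈−ln(1 − rB₀/P)/ln(1+r)⌉ = 63 payments (last £36.24); total interest = total paid − £15,357.00 = £11,649.24.
At £585.00/mo: 38 payments (last £395.24); total interest £6,683.24.
Payments saved = 63 − 38 = 25.

25 fewer payments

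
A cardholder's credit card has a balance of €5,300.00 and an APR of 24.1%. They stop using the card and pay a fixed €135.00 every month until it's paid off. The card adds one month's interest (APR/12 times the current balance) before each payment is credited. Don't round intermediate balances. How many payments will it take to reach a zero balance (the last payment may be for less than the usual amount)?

Monthly rate r = 24.1%/12 = 2.00833% = 0.0200833.
Recurrence: B ← B·(1+r) − €135.00.
Month 1: interest €106.44; balance after payment €5,271.44.
Month 2: interest €105.87; balance after payment €5,242.31.
Closed form: n = −ln(1 − rB₀/P)/ln(1+r) = −ln(0.21154)/ln(1.02008) ≈ 78.118, so the balance reaches zero during payment 79.

79 payments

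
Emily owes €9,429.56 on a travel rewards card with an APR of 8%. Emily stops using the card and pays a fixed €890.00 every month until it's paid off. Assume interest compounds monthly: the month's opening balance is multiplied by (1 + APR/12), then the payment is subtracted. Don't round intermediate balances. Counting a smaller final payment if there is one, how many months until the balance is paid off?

Monthly rate r = 8%/12 = 0.666667% = 0.00666667.
Recurrence: B ← B·(1+r) − €890.00.
Month 1: interest €62.86; balance after payment €8,602.42.
Month 2: interest €57.35; balance after payment €7,769.77.
Closed form: n = −ln(1 − rB₀/P)/ln(1+r) = −ln(0.92937)/ln(1.00667) ≈ 11.024, so the balance reaches zero during payment 12.

12 payments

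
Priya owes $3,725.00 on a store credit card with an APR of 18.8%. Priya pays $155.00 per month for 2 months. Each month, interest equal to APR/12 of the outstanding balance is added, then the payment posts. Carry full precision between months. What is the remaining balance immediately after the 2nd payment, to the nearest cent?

Monthly rate r = 18.8%/12 = 1.56667% = 0.0156667.
Each month: B ← B·(1+r) − $155.00.
Month 1: interest $58.36; balance after payment $3,628.36.
Month 2: interest $56.84; balance after payment $3,530.20.

$3,530.20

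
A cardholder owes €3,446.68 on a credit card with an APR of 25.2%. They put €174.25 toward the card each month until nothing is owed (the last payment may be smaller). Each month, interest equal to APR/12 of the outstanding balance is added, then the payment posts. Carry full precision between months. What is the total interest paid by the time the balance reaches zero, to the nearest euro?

€1,054

Monthly rate r = 25.2%/12 = 2.1% = 0.021.
Payoff takes n = ⌈−ln(1 − rB₀/P)/ln(1+r)⌉ = ⌈25.829⌉ = 26 payments; the last is €144.74.
Total paid = 25·€174.25 + €144.74 = €4,500.99.
Total interest = total paid − principal = €4,500.99 − €3,446.68 = €1,054.31.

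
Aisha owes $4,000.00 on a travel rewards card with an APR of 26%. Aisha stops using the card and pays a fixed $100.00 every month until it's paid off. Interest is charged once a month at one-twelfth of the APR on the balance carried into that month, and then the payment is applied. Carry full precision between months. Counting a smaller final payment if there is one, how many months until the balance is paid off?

94 payments

Monthly rate r = 26%/12 = 2.16667% = 0.0216667.
Recurrence: B ← B·(1+r) − $100.00.
Month 1: interest $86.67; balance after payment $3,986.67.
Month 2: interest $86.38; balance after payment $3,973.04.
Closed form: n = −ln(1 − rB₀/P)/ln(1+r) = −ln(0.13333)/ln(1.02167) ≈ 93.999, so the balance reaches zero during payment 94.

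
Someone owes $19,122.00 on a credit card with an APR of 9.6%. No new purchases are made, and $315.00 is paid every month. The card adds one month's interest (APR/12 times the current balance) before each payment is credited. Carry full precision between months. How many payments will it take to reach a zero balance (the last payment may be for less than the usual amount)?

Monthly rate r = 9.6%/12 = 0.8% = 0.008.
Recurrence: B ← B·(1+r) − $315.00.
Month 1: interest $152.98; balance after payment $18,959.98.
Month 2: interest $151.68; balance after payment $18,796.66.
Closed form: n = −ln(1 − rB₀/P)/ln(1+r) = −ln(0.51436)/ln(1.008) ≈ 83.435, so the balance reaches zero during payment 84.

84 payments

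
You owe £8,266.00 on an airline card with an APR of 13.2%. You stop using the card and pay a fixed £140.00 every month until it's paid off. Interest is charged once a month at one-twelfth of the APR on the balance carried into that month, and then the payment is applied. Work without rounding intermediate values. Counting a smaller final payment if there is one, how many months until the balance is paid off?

Monthly rate r = 13.2%/12 = 1.1% = 0.011.
Recurrence: B ← B·(1+r) − £140.00.
Month 1: interest £90.93; balance after payment £8,216.93.
Month 2: interest £90.39; balance after payment £8,167.31.
Closed form: n = −ln(1 − rB₀/P)/ln(1+r) = −ln(0.35053)/ln(1.011) ≈ 95.824, so the balance reaches zero during payment 96.

96 months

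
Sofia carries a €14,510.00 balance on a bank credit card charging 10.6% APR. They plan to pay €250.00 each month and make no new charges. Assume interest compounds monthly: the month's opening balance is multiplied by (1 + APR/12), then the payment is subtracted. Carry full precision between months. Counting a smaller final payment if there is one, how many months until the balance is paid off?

Monthly rate r = 10.6%/12 = 0.883333% = 0.00883333.
Recurrence: B ← B·(1+r) − €250.00.
Month 1: interest €128.17; balance after payment €14,388.17.
Month 2: interest €127.10; balance after payment €14,265.27.
Closed form: n = −ln(1 − rB₀/P)/ln(1+r) = −ln(0.48731)/ln(1.00883) ≈ 81.738, so the balance reaches zero during payment 82.

82 payments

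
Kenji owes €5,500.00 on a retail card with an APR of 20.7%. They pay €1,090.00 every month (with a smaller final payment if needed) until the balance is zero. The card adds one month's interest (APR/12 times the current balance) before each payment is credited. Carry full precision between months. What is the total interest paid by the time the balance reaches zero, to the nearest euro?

€306

Monthly rate r = 20.7%/12 = 1.725% = 0.01725.
Payoff takes n = ⌈−ln(1 − rB₀/P)/ln(1+r)⌉ = ⌈5.325⌉ = 6 payments; the last is €355.76.
Total paid = 5·€1,090.00 + €355.76 = €5,805.76.
Total interest = total paid − principal = €5,805.76 − €5,500.00 = €305.76.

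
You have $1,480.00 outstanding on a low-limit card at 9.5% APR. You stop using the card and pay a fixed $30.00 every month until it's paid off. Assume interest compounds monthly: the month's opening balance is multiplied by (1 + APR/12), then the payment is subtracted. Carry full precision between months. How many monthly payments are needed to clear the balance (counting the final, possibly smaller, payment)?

Monthly rate r = 9.5%/12 = 0.791667% = 0.00791667.
Recurrence: B ← B·(1+r) − $30.00.
Month 1: interest $11.72; balance after payment $1,461.72.
Month 2: interest $11.57; balance after payment $1,443.29.
Closed form: n = −ln(1 − rB₀/P)/ln(1+r) = −ln(0.60944)/ln(1.00792) ≈ 62.800, so the balance reaches zero during payment 63.

63 months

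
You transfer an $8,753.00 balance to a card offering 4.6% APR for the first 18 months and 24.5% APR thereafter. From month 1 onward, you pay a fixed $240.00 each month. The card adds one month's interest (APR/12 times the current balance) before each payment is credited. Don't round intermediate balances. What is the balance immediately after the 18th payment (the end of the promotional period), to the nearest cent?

Promo months 1–18 at r₀ = 4.6%/12 = 0.00383333; months 19+ at r₁ = 24.5%/12 = 0.0204167.
After month 18: iterate B ← B·(1+r₀) − $240.00 for 18 months → $4,913.36.

$4,913.36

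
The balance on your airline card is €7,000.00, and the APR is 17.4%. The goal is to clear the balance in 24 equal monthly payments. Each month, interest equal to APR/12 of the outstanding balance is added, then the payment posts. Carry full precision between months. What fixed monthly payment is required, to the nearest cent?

€347.44

Monthly rate r = 17.4%/12 = 1.45% = 0.0145.
Level-payment amortization: P = B₀·r / (1 − (1+r)^(−n)) = 7000.00·0.0145 / (1 − 1.0145^(−24)).
Denominator 1 − (1+r)^(−24) = 0.292134466.
P = 101.5 / 0.292134466 ≈ 347.44.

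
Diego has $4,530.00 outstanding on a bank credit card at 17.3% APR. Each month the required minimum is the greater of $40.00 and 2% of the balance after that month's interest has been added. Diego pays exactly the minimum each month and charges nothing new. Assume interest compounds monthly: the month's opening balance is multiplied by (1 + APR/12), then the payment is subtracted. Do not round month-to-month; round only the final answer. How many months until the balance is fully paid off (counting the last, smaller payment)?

228 months

Monthly rate r = 17.3%/12 = 1.44167% = 0.0144167.
While 2% of the post-interest balance exceeds $40.00, each month B ← (B·(1+r))·(1 − 0.02), i.e. B shrinks by the factor (1+r)·0.98 = 0.99413.
This holds for months 1–142. Entering month 143 the balance is $1,963.03; 2% of the post-interest balance is now below $40.00, so the flat $40.00 minimum applies from here.
From month 143 a fixed $40.00 at rate r clears $1,963.03 in 86 more payments. Total: 142 + 86 = 228 months.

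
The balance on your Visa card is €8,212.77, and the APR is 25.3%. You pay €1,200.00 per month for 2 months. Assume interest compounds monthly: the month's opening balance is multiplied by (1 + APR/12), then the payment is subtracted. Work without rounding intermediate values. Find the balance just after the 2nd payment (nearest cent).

Monthly rate r = 25.3%/12 = 2.10833% = 0.0210833.
Each month: B ← B·(1+r) − €1,200.00.
Month 1: interest €173.15; balance after payment €7,185.92.
Month 2: interest €151.50; balance after payment €6,137.43.

€6,137.43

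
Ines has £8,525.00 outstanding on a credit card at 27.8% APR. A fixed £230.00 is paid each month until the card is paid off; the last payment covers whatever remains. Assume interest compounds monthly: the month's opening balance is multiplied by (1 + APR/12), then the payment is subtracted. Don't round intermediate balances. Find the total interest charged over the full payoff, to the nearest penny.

Monthly rate r = 27.8%/12 = 2.31667% = 0.0231667.
Payoff takes n = ⌈−ln(1 − rB₀/P)/ln(1+r)⌉ = ⌈85.437⌉ = 86 payments; the last is £101.15.
Total paid = 85·£230.00 + £101.15 = £19,651.15.
Total interest = total paid − principal = £19,651.15 − £8,525.00 = £11,126.15.

£11,126.15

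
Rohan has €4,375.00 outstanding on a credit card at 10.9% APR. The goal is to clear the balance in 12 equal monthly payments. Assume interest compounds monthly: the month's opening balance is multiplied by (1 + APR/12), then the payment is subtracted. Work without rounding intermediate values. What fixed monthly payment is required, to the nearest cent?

€386.47

Monthly rate r = 10.9%/12 = 0.908333% = 0.00908333.
Level-payment amortization: P = B₀·r / (1 − (1+r)^(−n)) = 4375.00·0.00908333 / (1 − 1.00908^(−12)).
Denominator 1 − (1+r)^(−12) = 0.102828225.
P = 39.7396 / 0.102828225 ≈ 386.47.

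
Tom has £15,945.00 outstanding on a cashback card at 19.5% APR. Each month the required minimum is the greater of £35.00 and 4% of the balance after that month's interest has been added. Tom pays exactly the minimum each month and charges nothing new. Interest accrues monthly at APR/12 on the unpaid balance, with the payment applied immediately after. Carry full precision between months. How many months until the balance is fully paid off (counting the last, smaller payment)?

150 months

Monthly rate r = 19.5%/12 = 1.625% = 0.01625.
While 4% of the post-interest balance exceeds £35.00, each month B ← (B·(1+r))·(1 − 0.04), i.e. B shrinks by the factor (1+r)·0.96 = 0.9756.
This holds for months 1–119. Entering month 120 the balance is £843.27; 4% of the post-interest balance is now below £35.00, so the flat £35.00 minimum applies from here.
From month 120 a fixed £35.00 at rate r clears £843.27 in 31 more payments. Total: 119 + 31 = 150 months.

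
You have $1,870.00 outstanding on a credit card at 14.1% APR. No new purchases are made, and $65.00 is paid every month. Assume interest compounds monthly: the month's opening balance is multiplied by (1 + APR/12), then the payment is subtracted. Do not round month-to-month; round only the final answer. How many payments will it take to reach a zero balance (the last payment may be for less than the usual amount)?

36 months

Monthly rate r = 14.1%/12 = 1.175% = 0.01175.
Recurrence: B ← B·(1+r) − $65.00.
Month 1: interest $21.97; balance after payment $1,826.97.
Month 2: interest $21.47; balance after payment $1,783.44.
Closed form: n = −ln(1 − rB₀/P)/ln(1+r) = −ln(0.66196)/ln(1.01175) ≈ 35.316, so the balance reaches zero during payment 36.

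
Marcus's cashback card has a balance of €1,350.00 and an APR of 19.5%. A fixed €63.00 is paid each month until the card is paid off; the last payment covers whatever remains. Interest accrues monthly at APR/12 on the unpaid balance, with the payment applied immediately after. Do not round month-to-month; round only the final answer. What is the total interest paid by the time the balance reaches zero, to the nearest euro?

€323

Monthly rate r = 19.5%/12 = 1.625% = 0.01625.
Payoff takes n = ⌈−ln(1 − rB₀/P)/ln(1+r)⌉ = ⌈26.554⌉ = 27 payments; the last is €35.05.
Total paid = 26·€63.00 + €35.05 = €1,673.05.
Total interest = total paid − principal = €1,673.05 − €1,350.00 = €323.05.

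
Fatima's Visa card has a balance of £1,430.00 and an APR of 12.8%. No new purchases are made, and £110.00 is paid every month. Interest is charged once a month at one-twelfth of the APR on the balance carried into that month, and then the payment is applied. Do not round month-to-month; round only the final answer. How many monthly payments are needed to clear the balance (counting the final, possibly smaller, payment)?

Monthly rate r = 12.8%/12 = 1.06667% = 0.0106667.
Recurrence: B ← B·(1+r) − £110.00.
Month 1: interest £15.25; balance after payment £1,335.25.
Month 2: interest £14.24; balance after payment £1,239.50.
Closed form: n = −ln(1 − rB₀/P)/ln(1+r) = −ln(0.86133)/ln(1.01067) ≈ 14.069, so the balance reaches zero during payment 15.

15 payments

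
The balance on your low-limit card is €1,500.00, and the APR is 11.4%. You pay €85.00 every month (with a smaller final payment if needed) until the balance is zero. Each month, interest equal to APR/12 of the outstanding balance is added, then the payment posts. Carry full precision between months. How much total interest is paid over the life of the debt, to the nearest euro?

Monthly rate r = 11.4%/12 = 0.95% = 0.0095.
Payoff takes n = ⌈−ln(1 − rB₀/P)/ln(1+r)⌉ = ⌈19.407⌉ = 20 payments; the last is €34.71.
Total paid = 19·€85.00 + €34.71 = €1,649.71.
Total interest = total paid − principal = €1,649.71 − €1,500.00 = €149.71.

€150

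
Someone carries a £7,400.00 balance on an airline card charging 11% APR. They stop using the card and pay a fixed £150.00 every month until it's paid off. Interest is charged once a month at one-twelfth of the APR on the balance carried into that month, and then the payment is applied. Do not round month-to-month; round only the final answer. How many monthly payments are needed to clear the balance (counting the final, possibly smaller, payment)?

66 months

Monthly rate r = 11%/12 = 0.916667% = 0.00916667.
Recurrence: B ← B·(1+r) − £150.00.
Month 1: interest £67.83; balance after payment £7,317.83.
Month 2: interest £67.08; balance after payment £7,234.91.
Closed form: n = −ln(1 − rB₀/P)/ln(1+r) = −ln(0.54778)/ln(1.00917) ≈ 65.961, so the balance reaches zero during payment 66.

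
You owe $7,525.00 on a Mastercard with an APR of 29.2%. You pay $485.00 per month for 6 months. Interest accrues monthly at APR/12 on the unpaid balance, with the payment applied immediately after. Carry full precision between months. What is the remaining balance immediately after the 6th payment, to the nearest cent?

Monthly rate r = 29.2%/12 = 2.43333% = 0.0243333.
Each month: B ← B·(1+r) − $485.00.
Month 1: interest $183.11; balance after payment $7,223.11.
Month 2: interest $175.76; balance after payment $6,913.87.
Month 3: interest $168.24; balance after payment $6,597.11.
Month 4: interest $160.53; balance after payment $6,272.64.
Month 5: interest $152.63; balance after payment $5,940.27.
Month 6: interest $144.55; balance after payment $5,599.82.

$5,599.82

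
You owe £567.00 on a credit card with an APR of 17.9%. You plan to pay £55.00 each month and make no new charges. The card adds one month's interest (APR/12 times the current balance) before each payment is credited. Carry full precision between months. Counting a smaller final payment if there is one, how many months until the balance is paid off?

12 months

Monthly rate r = 17.9%/12 = 1.49167% = 0.0149167.
Recurrence: B ← B·(1+r) − £55.00.
Month 1: interest £8.46; balance after payment £520.46.
Month 2: interest £7.76; balance after payment £473.22.
Closed form: n = −ln(1 − rB₀/P)/ln(1+r) = −ln(0.84622)/ln(1.01492) ≈ 11.277, so the balance reaches zero during payment 12.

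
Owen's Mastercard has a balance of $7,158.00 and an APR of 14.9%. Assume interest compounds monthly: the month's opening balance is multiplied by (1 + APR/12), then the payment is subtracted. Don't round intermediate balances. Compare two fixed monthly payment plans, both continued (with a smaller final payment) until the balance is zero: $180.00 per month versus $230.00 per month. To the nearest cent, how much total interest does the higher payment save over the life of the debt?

$825.73

Monthly rate r = 14.9%/12 = 1.24167% = 0.0124167.
At $180.00/mo: n = ⌈−ln(1 − rB₀/P)/ln(1+r)⌉ = 56 payments (last $30.08); total interest = total paid − $7,158.00 = $2,772.08.
At $230.00/mo: 40 payments (last $134.35); total interest $1,946.35.
Interest saved = $2,772.08 − $1,946.35 = $825.73.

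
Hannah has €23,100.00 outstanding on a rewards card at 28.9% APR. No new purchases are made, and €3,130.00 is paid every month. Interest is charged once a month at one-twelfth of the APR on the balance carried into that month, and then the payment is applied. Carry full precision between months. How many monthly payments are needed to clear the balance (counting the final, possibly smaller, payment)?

9 months

Monthly rate r = 28.9%/12 = 2.40833% = 0.0240833.
Recurrence: B ← B·(1+r) − €3,130.00.
Month 1: interest €556.32; balance after payment €20,526.33.
Month 2: interest €494.34; balance after payment €17,890.67.
Closed form: n = −ln(1 − rB₀/P)/ln(1+r) = −ln(0.82226)/ln(1.02408) ≈ 8.223, so the balance reaches zero during payment 9.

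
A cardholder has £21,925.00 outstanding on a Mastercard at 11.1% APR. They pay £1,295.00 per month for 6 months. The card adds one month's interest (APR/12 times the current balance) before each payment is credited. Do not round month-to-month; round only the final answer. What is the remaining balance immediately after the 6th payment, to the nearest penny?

£15,218.41

Monthly rate r = 11.1%/12 = 0.925% = 0.00925.
Each month: B ← B·(1+r) − £1,295.00.
Month 1: interest £202.81; balance after payment £20,832.81.
Month 2: interest £192.70; balance after payment £19,730.51.
Month 3: interest £182.51; balance after payment £18,618.02.
Month 4: interest £172.22; balance after payment £17,495.23.
Month 5: interest £161.83; balance after payment £16,362.06.
Month 6: interest £151.35; balance after payment £15,218.41.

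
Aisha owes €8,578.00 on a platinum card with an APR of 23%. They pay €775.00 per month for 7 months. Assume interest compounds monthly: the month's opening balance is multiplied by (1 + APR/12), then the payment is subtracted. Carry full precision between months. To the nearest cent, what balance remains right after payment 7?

€4,050.12

Monthly rate r = 23%/12 = 1.91667% = 0.0191667.
Each month: B ← B·(1+r) − €775.00.
Month 1: interest €164.41; balance after payment €7,967.41.
Month 2: interest €152.71; balance after payment €7,345.12.
Month 3: interest €140.78; balance after payment €6,710.90.
Month 4: interest €128.63; balance after payment €6,064.53.
Month 5: interest €116.24; balance after payment €5,405.76.
Month 6: interest €103.61; balance after payment €4,734.37.
Month 7: interest €90.74; balance after payment €4,050.12.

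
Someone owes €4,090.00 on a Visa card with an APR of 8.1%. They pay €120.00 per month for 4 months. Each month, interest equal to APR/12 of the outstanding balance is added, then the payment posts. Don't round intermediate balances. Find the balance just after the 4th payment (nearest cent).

€3,716.67

Monthly rate r = 8.1%/12 = 0.675% = 0.00675.
Each month: B ← B·(1+r) − €120.00.
Month 1: interest €27.61; balance after payment €3,997.61.
Month 2: interest €26.98; balance after payment €3,904.59.
Month 3: interest €26.36; balance after payment €3,810.95.
Month 4: interest €25.72; balance after payment €3,716.67.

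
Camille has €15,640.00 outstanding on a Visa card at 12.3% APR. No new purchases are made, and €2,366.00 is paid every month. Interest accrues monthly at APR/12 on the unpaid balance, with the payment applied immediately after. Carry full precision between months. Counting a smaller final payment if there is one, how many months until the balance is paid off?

7 payments

Monthly rate r = 12.3%/12 = 1.025% = 0.01025.
Recurrence: B ← B·(1+r) − €2,366.00.
Month 1: interest €160.31; balance after payment €13,434.31.
Month 2: interest €137.70; balance after payment €11,206.01.
Closed form: n = −ln(1 − rB₀/P)/ln(1+r) = −ln(0.93224)/ln(1.01025) ≈ 6.880, so the balance reaches zero during payment 7.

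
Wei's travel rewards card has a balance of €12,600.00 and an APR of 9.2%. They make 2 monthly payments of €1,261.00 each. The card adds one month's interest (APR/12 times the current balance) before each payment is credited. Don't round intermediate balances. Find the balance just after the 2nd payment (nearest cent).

€10,262.27

Monthly rate r = 9.2%/12 = 0.766667% = 0.00766667.
Each month: B ← B·(1+r) − €1,261.00.
Month 1: interest €96.60; balance after payment €11,435.60.
Month 2: interest €87.67; balance after payment €10,262.27.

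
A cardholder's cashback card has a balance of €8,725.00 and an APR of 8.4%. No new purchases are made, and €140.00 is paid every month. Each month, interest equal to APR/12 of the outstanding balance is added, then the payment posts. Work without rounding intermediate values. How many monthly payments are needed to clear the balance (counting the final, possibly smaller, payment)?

Monthly rate r = 8.4%/12 = 0.7% = 0.007.
Recurrence: B ← B·(1+r) − €140.00.
Month 1: interest €61.08; balance after payment €8,646.08.
Month 2: interest €60.52; balance after payment €8,566.60.
Closed form: n = −ln(1 − rB₀/P)/ln(1+r) = −ln(0.56375)/ln(1.007) ≈ 82.164, so the balance reaches zero during payment 83.

83 months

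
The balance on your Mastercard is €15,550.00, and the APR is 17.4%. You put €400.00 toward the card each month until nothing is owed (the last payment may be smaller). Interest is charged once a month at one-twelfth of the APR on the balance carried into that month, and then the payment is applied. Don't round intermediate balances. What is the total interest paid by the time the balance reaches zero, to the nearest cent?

Monthly rate r = 17.4%/12 = 1.45% = 0.0145.
Payoff takes n = ⌈−ln(1 − rB₀/P)/ln(1+r)⌉ = ⌈57.613⌉ = 58 payments; the last is €246.07.
Total paid = 57·€400.00 + €246.07 = €23,046.07.
Total interest = total paid − principal = €23,046.07 − €15,550.00 = €7,496.07.

€7,496.07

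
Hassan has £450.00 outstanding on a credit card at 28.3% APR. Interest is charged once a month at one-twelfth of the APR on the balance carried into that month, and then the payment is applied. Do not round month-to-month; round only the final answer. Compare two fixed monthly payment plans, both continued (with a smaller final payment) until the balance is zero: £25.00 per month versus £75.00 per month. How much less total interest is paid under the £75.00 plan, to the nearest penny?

Monthly rate r = 28.3%/12 = 2.35833% = 0.0235833.
At £25.00/mo: n = ⌈−ln(1 − rB₀/P)/ln(1+r)⌉ = 24 payments (last £17.65); total interest = total paid − £450.00 = £142.65.
At £75.00/mo: 7 payments (last £41.12); total interest £41.12.
Interest saved = £142.65 − £41.12 = £101.53.

£101.53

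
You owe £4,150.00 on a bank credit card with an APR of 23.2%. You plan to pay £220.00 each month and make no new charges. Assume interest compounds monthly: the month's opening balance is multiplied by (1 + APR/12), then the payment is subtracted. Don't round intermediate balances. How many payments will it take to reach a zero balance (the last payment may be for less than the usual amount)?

Monthly rate r = 23.2%/12 = 1.93333% = 0.0193333.
Recurrence: B ← B·(1+r) − £220.00.
Month 1: interest £80.23; balance after payment £4,010.23.
Month 2: interest £77.53; balance after payment £3,867.76.
Closed form: n = −ln(1 − rB₀/P)/ln(1+r) = −ln(0.6353)/ln(1.01933) ≈ 23.691, so the balance reaches zero during payment 24.

24 months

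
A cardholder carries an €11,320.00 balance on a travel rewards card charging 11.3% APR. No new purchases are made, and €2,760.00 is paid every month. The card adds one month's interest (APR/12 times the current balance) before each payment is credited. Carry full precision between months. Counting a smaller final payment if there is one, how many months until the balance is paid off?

Monthly rate r = 11.3%/12 = 0.941667% = 0.00941667.
Recurrence: B ← B·(1+r) − €2,760.00.
Month 1: interest €106.60; balance after payment €8,666.60.
Month 2: interest €81.61; balance after payment €5,988.21.
Month 3: interest €56.39; balance after payment €3,284.60.
Month 4: interest €30.93; balance after payment €555.53.
Month 5: interest €5.23; balance after payment €0.00.

5 payments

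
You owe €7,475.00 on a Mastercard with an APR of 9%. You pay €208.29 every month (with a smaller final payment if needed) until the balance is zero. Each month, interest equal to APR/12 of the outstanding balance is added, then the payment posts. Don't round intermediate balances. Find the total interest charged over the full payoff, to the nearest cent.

€1,265.70

Monthly rate r = 9%/12 = 0.75% = 0.0075.
Payoff takes n = ⌈−ln(1 − rB₀/P)/ln(1+r)⌉ = ⌈41.964⌉ = 42 payments; the last is €200.81.
Total paid = 41·€208.29 + €200.81 = €8,740.70.
Total interest = total paid − principal = €8,740.70 − €7,475.00 = €1,265.70.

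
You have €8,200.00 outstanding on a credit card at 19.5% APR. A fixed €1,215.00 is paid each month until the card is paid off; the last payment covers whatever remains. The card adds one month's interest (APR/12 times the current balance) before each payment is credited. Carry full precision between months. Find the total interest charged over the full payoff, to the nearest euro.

€557

Monthly rate r = 19.5%/12 = 1.625% = 0.01625.
Payoff takes n = ⌈−ln(1 − rB₀/P)/ln(1+r)⌉ = ⌈7.206⌉ = 8 payments; the last is €252.48.
Total paid = 7·€1,215.00 + €252.48 = €8,757.48.
Total interest = total paid − principal = €8,757.48 − €8,200.00 = €557.48.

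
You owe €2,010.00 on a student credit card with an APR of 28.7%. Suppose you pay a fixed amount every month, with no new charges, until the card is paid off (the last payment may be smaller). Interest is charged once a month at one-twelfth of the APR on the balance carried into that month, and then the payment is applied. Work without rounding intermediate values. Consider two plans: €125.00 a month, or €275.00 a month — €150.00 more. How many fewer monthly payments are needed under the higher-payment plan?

Monthly rate r = 28.7%/12 = 2.39167% = 0.0239167.
At €125.00/mo: n = ⌈−ln(1 − rB₀/P)/ln(1+r)⌉ = 21 payments (last €67.78); total interest = total paid − €2,010.00 = €557.78.
At €275.00/mo: 9 payments (last €35.96); total interest €225.96.
Payments saved = 21 − 9 = 12.

12 fewer payments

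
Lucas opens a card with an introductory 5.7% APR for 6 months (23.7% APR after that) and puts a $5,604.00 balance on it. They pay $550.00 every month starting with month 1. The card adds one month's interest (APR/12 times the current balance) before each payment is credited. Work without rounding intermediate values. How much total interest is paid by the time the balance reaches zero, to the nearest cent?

Promo months 1–6 at r₀ = 5.7%/12 = 0.00475; months 7+ at r₁ = 23.7%/12 = 0.01975.
After month 6: iterate B ← B·(1+r₀) − $550.00 for 6 months → $2,426.19.
Then at r₁ with $550.00/mo: n₂ = −ln(1 − r₁·B/P)/ln(1+r₁) ≈ 4.66 → 5 more payments.
Total paid = 10·$550.00 + $364.63 = $5,864.63; interest = $5,864.63 − $5,604.00 = $260.63.

$260.63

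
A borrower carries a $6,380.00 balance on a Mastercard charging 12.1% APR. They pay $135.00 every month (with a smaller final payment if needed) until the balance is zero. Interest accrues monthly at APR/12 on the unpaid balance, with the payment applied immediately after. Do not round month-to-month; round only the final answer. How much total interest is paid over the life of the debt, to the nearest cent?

Monthly rate r = 12.1%/12 = 1.00833% = 0.0100833.
Payoff takes n = ⌈−ln(1 − rB₀/P)/ln(1+r)⌉ = ⌈64.516⌉ = 65 payments; the last is $69.81.
Total paid = 64·$135.00 + $69.81 = $8,709.81.
Total interest = total paid − principal = $8,709.81 − $6,380.00 = $2,329.81.

$2,329.81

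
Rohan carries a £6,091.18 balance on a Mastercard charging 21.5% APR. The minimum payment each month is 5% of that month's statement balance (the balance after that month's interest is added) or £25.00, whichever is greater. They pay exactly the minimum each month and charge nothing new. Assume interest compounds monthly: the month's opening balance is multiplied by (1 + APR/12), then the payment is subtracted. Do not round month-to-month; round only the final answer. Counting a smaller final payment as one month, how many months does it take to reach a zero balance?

100 months

Monthly rate r = 21.5%/12 = 1.79167% = 0.0179167.
While 5% of the post-interest balance exceeds £25.00, each month B ← (B·(1+r))·(1 − 0.05), i.e. B shrinks by the factor (1+r)·0.95 = 0.96702.
This holds for months 1–76. Entering month 77 the balance is £476.24; 5% of the post-interest balance is now below £25.00, so the flat £25.00 minimum applies from here.
From month 77 a fixed £25.00 at rate r clears £476.24 in 24 more payments. Total: 76 + 24 = 100 months.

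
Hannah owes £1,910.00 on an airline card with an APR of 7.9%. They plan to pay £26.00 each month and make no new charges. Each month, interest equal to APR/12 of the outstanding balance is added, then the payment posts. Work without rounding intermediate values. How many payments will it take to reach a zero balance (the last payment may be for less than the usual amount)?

101 months

Monthly rate r = 7.9%/12 = 0.658333% = 0.00658333.
Recurrence: B ← B·(1+r) − £26.00.
Month 1: interest £12.57; balance after payment £1,896.57.
Month 2: interest £12.49; balance after payment £1,883.06.
Closed form: n = −ln(1 − rB₀/P)/ln(1+r) = −ln(0.51638)/ln(1.00658) ≈ 100.722, so the balance reaches zero during payment 101.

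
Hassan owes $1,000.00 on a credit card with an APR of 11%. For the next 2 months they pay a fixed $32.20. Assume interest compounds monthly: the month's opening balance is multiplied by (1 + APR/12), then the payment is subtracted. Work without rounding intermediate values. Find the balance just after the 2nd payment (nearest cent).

$953.72

Monthly rate r = 11%/12 = 0.916667% = 0.00916667.
Each month: B ← B·(1+r) − $32.20.
Month 1: interest $9.17; balance after payment $976.97.
Month 2: interest $8.96; balance after payment $953.72.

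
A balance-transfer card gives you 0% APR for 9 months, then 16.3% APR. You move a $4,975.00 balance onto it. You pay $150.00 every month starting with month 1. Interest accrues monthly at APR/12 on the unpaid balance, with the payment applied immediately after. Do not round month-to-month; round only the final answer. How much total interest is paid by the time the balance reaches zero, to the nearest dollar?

Promo months 1–9 at r₀ = 0%/12 = 0; months 10+ at r₁ = 16.3%/12 = 0.0135833.
After month 9 (no interest yet): B = $4,975.00 − 9·$150.00 = $3,625.00.
Then at r₁ with $150.00/mo: n₂ = −ln(1 − r₁·B/P)/ln(1+r₁) ≈ 29.49 → 30 more payments.
Total paid = 38·$150.00 + $73.90 = $5,773.90; interest = $5,773.90 − $4,975.00 = $798.90.

$799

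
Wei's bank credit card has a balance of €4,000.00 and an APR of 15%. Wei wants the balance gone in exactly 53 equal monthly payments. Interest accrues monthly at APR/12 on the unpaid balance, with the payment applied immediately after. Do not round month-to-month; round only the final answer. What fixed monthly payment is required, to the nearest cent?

€103.67

Monthly rate r = 15%/12 = 1.25% = 0.0125.
Level-payment amortization: P = B₀·r / (1 − (1+r)^(−n)) = 4000.00·0.0125 / (1 − 1.0125^(−53)).
Denominator 1 − (1+r)^(−53) = 0.482317708.
P = 50 / 0.482317708 ≈ 103.67.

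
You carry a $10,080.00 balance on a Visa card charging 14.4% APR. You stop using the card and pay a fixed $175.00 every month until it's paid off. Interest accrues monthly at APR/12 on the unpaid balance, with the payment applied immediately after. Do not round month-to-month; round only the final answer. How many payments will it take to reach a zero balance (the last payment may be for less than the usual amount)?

99 months

Monthly rate r = 14.4%/12 = 1.2% = 0.012.
Recurrence: B ← B·(1+r) − $175.00.
Month 1: interest $120.96; balance after payment $10,025.96.
Month 2: interest $120.31; balance after payment $9,971.27.
Closed form: n = −ln(1 − rB₀/P)/ln(1+r) = −ln(0.3088)/ln(1.012) ≈ 98.508, so the balance reaches zero during payment 99.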